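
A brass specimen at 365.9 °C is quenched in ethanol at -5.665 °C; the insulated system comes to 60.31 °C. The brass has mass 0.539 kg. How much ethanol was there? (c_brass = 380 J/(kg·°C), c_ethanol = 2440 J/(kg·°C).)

Taking heat into each body as positive, Σ m c ΔT = 0:
0.539×380×(60.31 − 365.9) + m×2440×(60.31 − (-5.665)) = 0
160979 m = 62591
m = 62591/160979 ≈ 0.3888 kg

m ≈ 0.389 kg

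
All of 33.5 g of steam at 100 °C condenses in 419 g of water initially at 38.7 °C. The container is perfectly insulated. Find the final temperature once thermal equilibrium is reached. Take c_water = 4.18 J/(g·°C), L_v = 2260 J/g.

Let T be the final temperature. ΣQ_i = 0:
condense steam: −33.5×2260 = −75710
  condensate cools 100→T: 33.5×4.18×(T − 100) = 140.03(T − 100)
  water warms: 419×4.18×(T − 38.7) = 1751.4(T − 38.7)
1891.4 T = 75710 + 14003 + 67780 = 157493
T ≈ 83.27 °C, under the boiling point, so the assumption holds.

T_f ≈ 83.3 °C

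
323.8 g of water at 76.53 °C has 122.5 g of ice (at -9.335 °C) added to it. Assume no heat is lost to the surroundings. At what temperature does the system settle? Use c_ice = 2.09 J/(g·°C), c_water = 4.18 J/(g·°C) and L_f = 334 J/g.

T_f ≈ 32.3 °C

Energy balance with sensible and latent terms:
warm ice to 0 °C: 122.5·2.09·(0 − (-9.335)) = 2390
  fusion: m_ice L_f = 122.5·334 = 40915
  warm the meltwater: 512.05 T
  water cools: 323.8·4.18·(T − 76.53) = 1353.5(T − 76.53)
1865.5 T = 103582 − 43305 = 60277
T ≈ 32.31 °C (positive, so assuming full melt was valid).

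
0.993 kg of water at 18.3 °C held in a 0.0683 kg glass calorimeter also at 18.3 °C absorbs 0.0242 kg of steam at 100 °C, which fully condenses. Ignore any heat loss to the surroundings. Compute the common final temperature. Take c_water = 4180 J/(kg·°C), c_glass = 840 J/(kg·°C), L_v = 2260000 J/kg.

Energy balance with sensible and latent terms:
condense steam: −0.0242·2260000 = −54692; condensate cools 100→T: 0.0242·4180·(T − 100) = 101.16(T − 100); original water: 4150.7(T − 18.3); cup: 57.37(T − 18.3)
4309.3 T = 54692 + 10116 + 77008 = 141816
T ≈ 32.91 °C, under the boiling point, so the assumption holds.

T_f ≈ 32.9 °C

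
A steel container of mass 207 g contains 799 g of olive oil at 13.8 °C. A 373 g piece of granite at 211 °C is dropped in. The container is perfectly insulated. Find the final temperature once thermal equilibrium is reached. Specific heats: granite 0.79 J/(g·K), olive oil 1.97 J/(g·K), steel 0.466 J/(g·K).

T_f ≈ 43.4 °C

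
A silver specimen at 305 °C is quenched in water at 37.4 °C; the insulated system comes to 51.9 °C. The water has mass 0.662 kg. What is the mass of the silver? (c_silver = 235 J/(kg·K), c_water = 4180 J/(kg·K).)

m ≈ 0.675 kg

Heat lost by the silver = heat gained by the water:
m×235×(305 − 51.9) = 0.662×4180×(51.9 − 37.4)
59478 m = 40124  ⇒  m ≈ 0.6746 kg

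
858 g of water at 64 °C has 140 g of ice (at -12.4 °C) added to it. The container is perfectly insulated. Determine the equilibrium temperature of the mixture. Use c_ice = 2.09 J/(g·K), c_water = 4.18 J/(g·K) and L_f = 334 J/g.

T_f ≈ 42.9 °C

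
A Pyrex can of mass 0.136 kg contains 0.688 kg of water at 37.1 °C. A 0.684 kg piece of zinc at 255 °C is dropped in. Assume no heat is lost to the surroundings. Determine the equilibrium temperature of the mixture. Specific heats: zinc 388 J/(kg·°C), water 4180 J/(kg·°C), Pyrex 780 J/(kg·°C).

T_f ≈ 54.9 °C

Setting the total heat transfer to zero:
0.684×388×(T − 255) + 0.688×4180×(T − 37.1) + 0.136×780×(T − 37.1) = 0
265.39(T − 255) + 2875.8(T − 37.1) + 106.08(T − 37.1) = 0
(265.39 + 2875.8 + 106.08) T = 265.39×255 + 2875.8×37.1 + 106.08×37.1
T ≈ 54.91 °C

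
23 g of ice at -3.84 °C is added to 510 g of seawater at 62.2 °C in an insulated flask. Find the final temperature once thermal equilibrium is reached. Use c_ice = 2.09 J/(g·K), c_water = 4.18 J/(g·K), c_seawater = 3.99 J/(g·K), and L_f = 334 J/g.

T_f ≈ 55.7 °C

Net heat exchanged in the isolated system is zero:
ice -3.84→0 °C: 23·2.09·3.84 = 184.59
  melt ice: 23·334 = 7682
  warm the meltwater: 96.14 T
  seawater: 2034.9(T − 62.2)
2131 T = 126571 − 7866.6 = 118704
T ≈ 55.70 °C — above 0 °C, consistent with complete melting.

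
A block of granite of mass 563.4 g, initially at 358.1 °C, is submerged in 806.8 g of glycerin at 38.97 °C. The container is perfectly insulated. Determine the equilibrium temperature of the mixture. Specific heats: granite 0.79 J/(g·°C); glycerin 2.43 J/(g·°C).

Net heat exchanged in the isolated system is zero:
563.4·0.79·(T − 358.1) + 806.8·2.43·(T − 38.97) = 0
445.09(T − 358.1) + 1960.5(T − 38.97) = 0
(445.09 + 1960.5) T = 445.09·358.1 + 1960.5·38.97
T = 235787 / 2405.6 = 98 °C

T_f ≈ 98.0 °C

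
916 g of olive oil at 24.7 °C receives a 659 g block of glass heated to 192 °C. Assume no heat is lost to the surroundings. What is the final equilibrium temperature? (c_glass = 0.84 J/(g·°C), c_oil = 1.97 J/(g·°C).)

Net heat exchanged in the isolated system is zero:
659·0.84·(T − 192) + 916·1.97·(T − 24.7) = 0
553.56(T − 192) + 1804.5(T − 24.7) = 0
2358.1 T = 150855
T ≈ 63.97 °C

T_f ≈ 64.0 °C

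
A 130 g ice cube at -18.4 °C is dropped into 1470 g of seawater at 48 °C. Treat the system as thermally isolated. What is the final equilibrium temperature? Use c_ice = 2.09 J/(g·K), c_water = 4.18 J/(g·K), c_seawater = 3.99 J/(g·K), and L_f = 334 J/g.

Sum of m c ΔT and latent-heat terms is zero:
warm ice to 0 °C: 130·2.09·(0 − (-18.4)) = 4999.3; melt ice: 130·334 = 43420; meltwater 0→T: 130·4.18·T = 543.4 T; seawater cools: 1470·3.99·(T − 48) = 5865.3(T − 48)
6408.7 T = 281534 − 48419 = 233115
T ≈ 36.37 °C — above 0 °C, consistent with complete melting.

T_f ≈ 36.4 °C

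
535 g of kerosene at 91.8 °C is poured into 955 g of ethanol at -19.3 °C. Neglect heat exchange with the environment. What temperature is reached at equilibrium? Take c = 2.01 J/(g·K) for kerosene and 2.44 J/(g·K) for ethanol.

Taking heat into each body as positive, Σ m c ΔT = 0:
535*2.01*(T − 91.8) + 955*2.44*(T − (-19.3)) = 0
1075.3(T − 91.8) + 2330.2(T − (-19.3)) = 0
3405.5 T = 53744
T ≈ 15.78 °C

T_f ≈ 15.8 °C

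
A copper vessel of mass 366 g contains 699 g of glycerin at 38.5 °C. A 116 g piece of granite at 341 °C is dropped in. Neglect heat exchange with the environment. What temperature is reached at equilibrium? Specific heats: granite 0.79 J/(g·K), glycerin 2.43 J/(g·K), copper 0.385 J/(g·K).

T_f ≈ 52.9 °C

Setting the total heat transfer to zero:
116·0.79·(T − 341) + 699·2.43·(T − 38.5) + 366·0.385·(T − 38.5) = 0
91.64(T − 341) + 1698.6(T − 38.5) + 140.91(T − 38.5) = 0
1931.1 T = 102069
T = 102069 / 1931.1 = 52.9 °C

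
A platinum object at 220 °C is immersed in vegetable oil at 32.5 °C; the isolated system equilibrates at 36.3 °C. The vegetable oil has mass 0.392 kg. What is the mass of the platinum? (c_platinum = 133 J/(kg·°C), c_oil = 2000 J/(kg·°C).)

m ≈ 0.122 kg

Heat lost by the platinum = heat gained by the oil:
m·133·(220 − 36.3) = 0.392·2000·(36.3 − 32.5)
24432 m = 2979.2  ⇒  m ≈ 0.1219 kg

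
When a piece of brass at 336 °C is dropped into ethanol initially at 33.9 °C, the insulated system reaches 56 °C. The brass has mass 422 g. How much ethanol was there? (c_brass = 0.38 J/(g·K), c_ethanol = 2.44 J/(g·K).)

Heat lost by the brass = heat gained by the ethanol:
422×0.38×(336 − 56) = m×2.44×(56 − 33.9)
53.92 m = 44901  ⇒  m ≈ 832.7 g

m ≈ 833 g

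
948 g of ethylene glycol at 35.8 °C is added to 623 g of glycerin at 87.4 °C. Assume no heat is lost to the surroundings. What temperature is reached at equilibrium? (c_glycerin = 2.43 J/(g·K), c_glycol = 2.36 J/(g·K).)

Conservation of energy gives ΣQ = 0:
623·2.43·(T − 87.4) + 948·2.36·(T − 35.8) = 0
1513.9(T − 87.4) + 2237.3(T − 35.8) = 0
(1513.9 + 2237.3) T = 1513.9·87.4 + 2237.3·35.8
T = 212409/3751.2 ≈ 56.62 °C

T_f ≈ 56.6 °C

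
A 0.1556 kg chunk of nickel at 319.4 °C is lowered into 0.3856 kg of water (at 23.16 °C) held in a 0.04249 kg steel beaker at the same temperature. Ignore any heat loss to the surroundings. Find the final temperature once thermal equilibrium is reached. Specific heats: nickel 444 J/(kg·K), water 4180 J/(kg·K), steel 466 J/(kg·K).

T_f is the heat-capacity-weighted average of the initial temperatures:
T_f = (69.09·319.4 + 1611.8·23.16 + 19.8·23.16) / (69.09 + 1611.8 + 19.8)
    = 59854 / 1700.7 ≈ 35.19 °C

T_f ≈ 35.2 °C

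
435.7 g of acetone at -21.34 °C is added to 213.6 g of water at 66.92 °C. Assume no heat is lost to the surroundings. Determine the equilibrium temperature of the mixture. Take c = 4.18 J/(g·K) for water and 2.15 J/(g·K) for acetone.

T_f ≈ 21.7 °C

Energy conservation, ΣQ = 0:
213.6*4.18*(T − 66.92) + 435.7*2.15*(T − (-21.34)) = 0
892.85(T − 66.92) + 936.75(T − (-21.34)) = 0
(892.85 + 936.75) T = 892.85*66.92 + 936.75*(-21.34)
T = 39759 / 1829.6 = 21.7 °C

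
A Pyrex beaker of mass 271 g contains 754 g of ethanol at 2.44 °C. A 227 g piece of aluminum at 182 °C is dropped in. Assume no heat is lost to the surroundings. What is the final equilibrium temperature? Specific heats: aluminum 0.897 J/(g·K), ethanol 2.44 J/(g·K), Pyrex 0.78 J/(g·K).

Heat gained plus heat lost sum to zero:
227*0.897*(T − 182) + 754*2.44*(T − 2.44) + 271*0.78*(T − 2.44) = 0
(203.62 + 1839.8 + 211.38) T = 203.62*182 + 1839.8*2.44 + 211.38*2.44
T = 42063/2254.8 ≈ 18.66 °C

T_f ≈ 18.7 °C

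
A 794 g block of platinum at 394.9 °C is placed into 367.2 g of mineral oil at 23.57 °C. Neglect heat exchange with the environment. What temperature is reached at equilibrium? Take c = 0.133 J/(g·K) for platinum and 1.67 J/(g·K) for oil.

T_f ≈ 78.1 °C

Set heat shed by the hot body equal to heat absorbed by the cold body:
794·0.133·(394.9 − T) = 367.2·1.67·(T − 23.57)
105.6(394.9 − T) = 613.22(T − 23.57)
718.83 T = 56156  ⇒  T ≈ 78.12 °C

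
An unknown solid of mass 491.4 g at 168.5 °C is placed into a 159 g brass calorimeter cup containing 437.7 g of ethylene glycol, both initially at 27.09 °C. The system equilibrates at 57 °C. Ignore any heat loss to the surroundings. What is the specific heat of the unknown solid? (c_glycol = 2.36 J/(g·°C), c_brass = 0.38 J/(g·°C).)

c ≈ 0.597 J/(g·°C)

Let T be the final temperature. ΣQ_i = 0:
491.4×c×(57 − 168.5) + 437.7×2.36×(57 − 27.09) + 159×0.38×(57 − 27.09) = 0
-54791 c = -32703
c = -32703/-54791 ≈ 0.5969 J/(g·°C)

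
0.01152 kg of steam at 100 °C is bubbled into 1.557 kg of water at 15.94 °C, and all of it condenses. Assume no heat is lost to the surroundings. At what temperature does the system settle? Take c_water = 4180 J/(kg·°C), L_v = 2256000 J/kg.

Sum of m c ΔT and latent-heat terms is zero:
steam→water at 100 °C releases m L_v = 0.01152×2256000 = 25989; condensed water 100 °C→T: 48.15(T − 100); original water: 6508.3(T − 15.94)
6556.4 T = 25989 + 4815.4 + 103742 = 134546
T ≈ 20.52 °C (< 100 °C, so full condensation is consistent).

T_f ≈ 20.5 °C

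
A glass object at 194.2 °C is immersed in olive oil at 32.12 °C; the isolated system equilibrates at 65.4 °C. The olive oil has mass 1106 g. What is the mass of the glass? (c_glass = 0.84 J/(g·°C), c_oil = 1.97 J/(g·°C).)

|Q_glass| = |Q_oil|:
m·0.84·(194.2 − 65.4) = 1106·1.97·(65.4 − 32.12)
108.19 m = 72511  ⇒  m ≈ 670.2 g

m ≈ 670 g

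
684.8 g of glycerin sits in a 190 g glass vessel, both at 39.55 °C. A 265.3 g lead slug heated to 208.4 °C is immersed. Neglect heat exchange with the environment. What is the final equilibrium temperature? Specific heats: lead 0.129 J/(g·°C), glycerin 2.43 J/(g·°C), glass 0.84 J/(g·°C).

Let T be the final temperature. ΣQ_i = 0:
265.3·0.129·(T − 208.4) + 684.8·2.43·(T − 39.55) + 190·0.84·(T − 39.55) = 0
(34.22 + 1664.1 + 159.6) T = 34.22·208.4 + 1664.1·39.55 + 159.6·39.55
T = 79258 / 1857.9 = 42.7 °C

T_f ≈ 42.7 °C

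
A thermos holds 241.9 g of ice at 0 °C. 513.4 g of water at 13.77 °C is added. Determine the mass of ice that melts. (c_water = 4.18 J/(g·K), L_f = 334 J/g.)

m_melted ≈ 88.5 g

Water can give up m c ΔT = 513.4·4.18·13.77 = 29551 J before reaching 0 °C.
To melt every bit of ice: 241.9·334 = 80795 J.
That's not enough to melt it all — equilibrium is at 0 °C with ice remaining.
m_melt = 29551 / L_f = 88.47 g.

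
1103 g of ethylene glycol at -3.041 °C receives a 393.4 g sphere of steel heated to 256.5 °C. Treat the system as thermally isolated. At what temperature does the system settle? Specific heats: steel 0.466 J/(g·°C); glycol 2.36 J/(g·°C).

T_f ≈ 14.0 °C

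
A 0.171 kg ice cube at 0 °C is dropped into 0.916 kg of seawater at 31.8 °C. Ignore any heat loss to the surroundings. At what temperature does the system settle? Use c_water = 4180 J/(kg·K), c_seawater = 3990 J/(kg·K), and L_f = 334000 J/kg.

T_f ≈ 13.5 °C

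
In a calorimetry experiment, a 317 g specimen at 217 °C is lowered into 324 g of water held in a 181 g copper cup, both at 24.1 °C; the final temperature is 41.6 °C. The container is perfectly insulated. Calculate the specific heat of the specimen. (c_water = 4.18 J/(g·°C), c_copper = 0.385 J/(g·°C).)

c ≈ 0.448 J/(g·°C)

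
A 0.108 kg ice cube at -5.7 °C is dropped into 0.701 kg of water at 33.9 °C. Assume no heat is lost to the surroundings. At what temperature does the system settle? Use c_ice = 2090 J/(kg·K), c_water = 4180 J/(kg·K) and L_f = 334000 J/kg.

Heat gained plus heat lost sum to zero:
warm ice to 0 °C: 0.108·2090·(0 − (-5.7)) = 1286.6
  melt ice: 0.108·334000 = 36072
  meltwater 0→T: 0.108·4180·T = 451.44 T
  water cools: 0.701·4180·(T − 33.9) = 2930.2(T − 33.9)
3381.6 T = 99333 − 37359 = 61974
T ≈ 18.33 °C — above 0 °C, consistent with complete melting.

T_f ≈ 18.3 °C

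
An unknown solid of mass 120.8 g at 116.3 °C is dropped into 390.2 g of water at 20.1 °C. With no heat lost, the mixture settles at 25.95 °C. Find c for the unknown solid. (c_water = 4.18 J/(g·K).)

Conservation of energy gives ΣQ = 0:
120.8·c·(25.95 − 116.3) + 390.2·4.18·(25.95 − 20.1) = 0
-10914 c = -9541.6
c = -9541.6/-10914 ≈ 0.8742 J/(g·K)

c ≈ 0.874 J/(g·K)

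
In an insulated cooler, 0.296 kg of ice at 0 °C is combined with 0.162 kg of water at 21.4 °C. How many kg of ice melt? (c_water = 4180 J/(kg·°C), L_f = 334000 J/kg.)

m_melted ≈ 0.0434 kg

Heat available from the water dropping to 0 °C: 0.162×4180×21.4 = 14491 J.
To melt every bit of ice: 0.296×334000 = 98864 J.
14491 J < 98864 J, so only part of the ice melts and the system sits at 0 °C.
Mass melted = 14491/334000 ≈ 0.04339 kg.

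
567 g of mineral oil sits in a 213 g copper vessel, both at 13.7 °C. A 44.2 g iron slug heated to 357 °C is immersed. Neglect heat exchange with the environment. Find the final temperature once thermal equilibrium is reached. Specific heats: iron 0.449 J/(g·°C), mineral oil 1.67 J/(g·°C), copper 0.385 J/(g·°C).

Net heat exchanged in the isolated system is zero:
44.2*0.449*(T − 357) + 567*1.67*(T − 13.7) + 213*0.385*(T − 13.7) = 0
1048.7 T = 21181
T = 21181 / 1048.7 = 20.2 °C

T_f ≈ 20.2 °C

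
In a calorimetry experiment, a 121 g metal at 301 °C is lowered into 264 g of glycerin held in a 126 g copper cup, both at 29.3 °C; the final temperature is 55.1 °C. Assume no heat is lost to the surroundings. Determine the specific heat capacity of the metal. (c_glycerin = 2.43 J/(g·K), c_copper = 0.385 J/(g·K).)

Net heat exchanged in the isolated system is zero:
121·c·(55.1 − 301) + 264·2.43·(55.1 − 29.3) + 126·0.385·(55.1 − 29.3) = 0
-29754 c = -17803
c = -17803/-29754 ≈ 0.5983 J/(g·K)

c ≈ 0.598 J/(g·K)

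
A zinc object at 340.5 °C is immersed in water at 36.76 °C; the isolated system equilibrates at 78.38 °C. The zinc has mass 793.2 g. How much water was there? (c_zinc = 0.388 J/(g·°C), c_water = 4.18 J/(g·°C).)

m ≈ 464 g

Net heat exchanged in the isolated system is zero:
793.2·0.388·(78.38 − 340.5) + m·4.18·(78.38 − 36.76) = 0
173.97 m = 80670
m = 80670/173.97 ≈ 463.7 g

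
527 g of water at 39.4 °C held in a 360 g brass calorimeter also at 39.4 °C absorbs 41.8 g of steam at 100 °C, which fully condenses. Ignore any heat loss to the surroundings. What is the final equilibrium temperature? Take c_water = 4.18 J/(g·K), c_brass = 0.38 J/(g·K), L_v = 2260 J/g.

Heat gained plus heat lost sum to zero:
steam→water at 100 °C releases m L_v = 41.8·2260 = 94468
  condensate cools 100→T: 41.8·4.18·(T − 100) = 174.72(T − 100)
  water warms: 527·4.18·(T − 39.4) = 2202.9(T − 39.4)
  brass cup: 360·0.38·(T − 39.4) = 136.8(T − 39.4)
2514.4 T = 94468 + 17472 + 92183 = 204123
T ≈ 81.18 °C, under the boiling point, so the assumption holds.

T_f ≈ 81.2 °C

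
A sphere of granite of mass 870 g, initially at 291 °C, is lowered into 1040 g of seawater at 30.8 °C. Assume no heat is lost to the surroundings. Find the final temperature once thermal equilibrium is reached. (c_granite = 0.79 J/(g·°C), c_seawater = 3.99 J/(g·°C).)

T_f = Σ m_i c_i T_i / Σ m_i c_i:
T_f = (687.3×291 + 4149.6×30.8) / (687.3 + 4149.6)
    = 327812 / 4836.9 ≈ 67.77 °C

T_f ≈ 67.8 °C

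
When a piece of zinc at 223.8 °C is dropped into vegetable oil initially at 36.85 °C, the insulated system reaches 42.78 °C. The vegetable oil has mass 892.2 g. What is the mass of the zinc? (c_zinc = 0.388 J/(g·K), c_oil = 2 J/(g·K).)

m ≈ 151 g

Heat lost by the zinc = heat gained by the oil:
m·0.388·(223.8 − 42.78) = 892.2·2·(42.78 − 36.85)
70.24 m = 10581  ⇒  m ≈ 150.7 g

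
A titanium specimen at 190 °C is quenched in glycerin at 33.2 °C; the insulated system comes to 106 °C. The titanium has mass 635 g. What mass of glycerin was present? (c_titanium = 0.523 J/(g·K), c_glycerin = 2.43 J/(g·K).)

m ≈ 158 g

Heat lost by the titanium = heat gained by the glycerin:
635·0.523·(190 − 106) = m·2.43·(106 − 33.2)
176.9 m = 27897  ⇒  m ≈ 157.7 g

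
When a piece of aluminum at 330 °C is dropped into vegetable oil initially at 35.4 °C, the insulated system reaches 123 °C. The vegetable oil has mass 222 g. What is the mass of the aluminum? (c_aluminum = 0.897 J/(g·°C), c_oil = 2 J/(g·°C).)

|Q_aluminum| = |Q_oil|:
m·0.897·(330 − 123) = 222·2·(123 − 35.4)
185.68 m = 38894  ⇒  m ≈ 209.5 g

m ≈ 209 g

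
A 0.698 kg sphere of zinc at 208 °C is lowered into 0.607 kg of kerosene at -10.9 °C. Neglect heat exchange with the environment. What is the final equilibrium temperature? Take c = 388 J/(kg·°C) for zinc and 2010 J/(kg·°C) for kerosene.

Heat gained plus heat lost sum to zero:
0.698*388*(T − 208) + 0.607*2010*(T − (-10.9)) = 0
1490.9 T = 43033
T ≈ 28.86 °C

T_f ≈ 28.9 °C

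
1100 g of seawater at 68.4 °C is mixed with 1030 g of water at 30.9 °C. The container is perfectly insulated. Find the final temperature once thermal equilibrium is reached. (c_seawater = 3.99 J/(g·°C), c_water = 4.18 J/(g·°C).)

T_f ≈ 49.8 °C

Net heat exchanged in the isolated system is zero:
1100·3.99·(T − 68.4) + 1030·4.18·(T − 30.9) = 0
8694.4 T = 433244
T ≈ 49.83 °C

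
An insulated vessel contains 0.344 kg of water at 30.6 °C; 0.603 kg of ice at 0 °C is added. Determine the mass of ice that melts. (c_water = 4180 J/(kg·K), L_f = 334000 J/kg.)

Heat available from the water dropping to 0 °C: 0.344×4180×30.6 = 44000 J.
Fully melting the ice requires m_ice L_f = 0.603×334000 = 201402 J.
44000 J < 201402 J, so only part of the ice melts and the system sits at 0 °C.
m_melted×334000 = 44000  ⇒  m_melted ≈ 0.1317 kg.

m_melted ≈ 0.132 kg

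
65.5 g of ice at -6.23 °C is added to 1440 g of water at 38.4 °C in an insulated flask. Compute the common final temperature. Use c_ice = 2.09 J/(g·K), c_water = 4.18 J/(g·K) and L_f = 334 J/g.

Setting the total heat transfer to zero:
warm ice to 0 °C: 65.5×2.09×(0 − (-6.23)) = 852.86; fusion: m_ice L_f = 65.5×334 = 21877; warm the meltwater: 273.79 T; water cools: 1440×4.18×(T − 38.4) = 6019.2(T − 38.4)
6293 T = 231137 − 22730 = 208407
T ≈ 33.12 °C (positive, so assuming full melt was valid).

T_f ≈ 33.1 °C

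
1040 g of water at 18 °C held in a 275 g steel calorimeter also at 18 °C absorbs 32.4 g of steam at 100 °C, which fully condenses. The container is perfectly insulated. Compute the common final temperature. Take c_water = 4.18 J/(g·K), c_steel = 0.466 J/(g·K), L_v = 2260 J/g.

T_f ≈ 36.3 °C

Setting the total heat transfer to zero:
latent heat released on condensation: 32.4×2260 = 73224
  condensed water 100 °C→T: 135.43(T − 100)
  original water: 4347.2(T − 18)
  cup: 128.15(T − 18)
4610.8 T = 73224 + 13543 + 80556 = 167324
T ≈ 36.29 °C, under the boiling point, so the assumption holds.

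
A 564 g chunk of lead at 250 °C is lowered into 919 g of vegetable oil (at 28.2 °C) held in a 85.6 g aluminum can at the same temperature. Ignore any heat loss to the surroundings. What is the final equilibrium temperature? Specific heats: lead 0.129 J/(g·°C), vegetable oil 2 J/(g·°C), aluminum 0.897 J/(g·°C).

T_f ≈ 36.3 °C

T_f = Σ m_i c_i T_i / Σ m_i c_i:
T_f = (72.76·250 + 1838·28.2 + 76.78·28.2) / (72.76 + 1838 + 76.78)
    = 72186 / 1987.5 ≈ 36.32 °C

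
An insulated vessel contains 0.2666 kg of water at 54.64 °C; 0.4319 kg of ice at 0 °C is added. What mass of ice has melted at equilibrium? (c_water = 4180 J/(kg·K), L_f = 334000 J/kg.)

m_melted ≈ 0.182 kg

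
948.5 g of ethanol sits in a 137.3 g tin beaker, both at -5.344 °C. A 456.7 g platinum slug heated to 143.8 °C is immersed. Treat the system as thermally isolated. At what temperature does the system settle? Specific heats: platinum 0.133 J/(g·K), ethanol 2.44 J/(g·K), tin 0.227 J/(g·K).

Conservation of energy gives ΣQ = 0:
456.7*0.133*(T − 143.8) + 948.5*2.44*(T − (-5.344)) + 137.3*0.227*(T − (-5.344)) = 0
60.74(T − 143.8) + 2314.3(T − (-5.344)) + 31.17(T − (-5.344)) = 0
(60.74 + 2314.3 + 31.17) T = 60.74*143.8 + 2314.3*(-5.344) + 31.17*(-5.344)
T = -3799.8/2406.2 ≈ -1.58 °C

T_f ≈ -1.6 °C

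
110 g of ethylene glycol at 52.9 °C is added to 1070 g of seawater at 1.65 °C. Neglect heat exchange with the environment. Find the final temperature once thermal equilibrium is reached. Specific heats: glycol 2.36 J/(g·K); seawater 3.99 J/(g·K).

With ΣQ=0 the equilibrium temperature is the m·c-weighted mean:
T_f = (259.6×52.9 + 4269.3×1.65) / (259.6 + 4269.3)
    = 20777 / 4528.9 ≈ 4.59 °C

T_f ≈ 4.6 °C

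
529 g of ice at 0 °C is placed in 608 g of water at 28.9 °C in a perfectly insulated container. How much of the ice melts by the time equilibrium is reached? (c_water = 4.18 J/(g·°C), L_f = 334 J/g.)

Heat available from the water dropping to 0 °C: 608×4.18×28.9 = 73448 J.
Fully melting the ice requires m_ice L_f = 529×334 = 176686 J.
That's not enough to melt it all — equilibrium is at 0 °C with ice remaining.
m_melt = 73448 / L_f = 219.9 g.

m_melted ≈ 220 g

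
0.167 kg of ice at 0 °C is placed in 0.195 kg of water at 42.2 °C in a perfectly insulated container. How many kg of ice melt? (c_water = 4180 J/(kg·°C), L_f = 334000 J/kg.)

m_melted ≈ 0.103 kg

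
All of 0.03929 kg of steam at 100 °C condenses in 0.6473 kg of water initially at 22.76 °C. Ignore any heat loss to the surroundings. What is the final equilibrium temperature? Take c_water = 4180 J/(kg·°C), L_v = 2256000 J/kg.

Setting the total heat transfer to zero:
latent heat released on condensation: 0.03929×2256000 = 88638; condensate cools 100→T: 0.03929×4180×(T − 100) = 164.23(T − 100); water warms: 0.6473×4180×(T − 22.76) = 2705.7(T − 22.76)
2869.9 T = 88638 + 16423 + 61582 = 166644
T ≈ 58.07 °C, under the boiling point, so the assumption holds.

T_f ≈ 58.1 °C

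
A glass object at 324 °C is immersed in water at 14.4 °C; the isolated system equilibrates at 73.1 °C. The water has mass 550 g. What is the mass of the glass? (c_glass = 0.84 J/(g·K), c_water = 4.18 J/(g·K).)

m ≈ 640 g

Heat gained plus heat lost sum to zero:
m×0.84×(73.1 − 324) + 550×4.18×(73.1 − 14.4) = 0
-210.76 m = -134951
m = -134951/-210.76 ≈ 640.3 g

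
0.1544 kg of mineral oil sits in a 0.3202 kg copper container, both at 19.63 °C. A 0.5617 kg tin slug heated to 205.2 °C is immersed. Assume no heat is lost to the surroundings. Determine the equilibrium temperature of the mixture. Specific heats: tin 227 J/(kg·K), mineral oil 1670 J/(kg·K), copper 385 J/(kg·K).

T_f ≈ 66.1 °C

Let T be the final temperature. ΣQ_i = 0:
0.5617×227×(T − 205.2) + 0.1544×1670×(T − 19.63) + 0.3202×385×(T − 19.63) = 0
127.51(T − 205.2) + 257.85(T − 19.63) + 123.28(T − 19.63) = 0
508.63 T = 33646
T ≈ 66.15 °C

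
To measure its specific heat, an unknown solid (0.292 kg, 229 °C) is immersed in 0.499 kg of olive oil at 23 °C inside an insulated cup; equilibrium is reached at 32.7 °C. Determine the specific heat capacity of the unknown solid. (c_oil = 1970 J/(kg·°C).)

c ≈ 166 J/(kg·°C)

Net heat exchanged in the isolated system is zero:
0.292·c·(32.7 − 229) + 0.499·1970·(32.7 − 23) = 0
-57.32 c = -9535.4
c = -9535.4/-57.32 ≈ 166.4 J/(kg·°C)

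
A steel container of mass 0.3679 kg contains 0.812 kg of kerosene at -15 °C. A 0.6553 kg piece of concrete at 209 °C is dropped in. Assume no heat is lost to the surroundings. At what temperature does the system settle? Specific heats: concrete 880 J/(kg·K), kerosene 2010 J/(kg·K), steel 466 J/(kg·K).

T_f ≈ 39.3 °C

Heat gained plus heat lost sum to zero:
0.6553*880*(T − 209) + 0.812*2010*(T − (-15)) + 0.3679*466*(T − (-15)) = 0
(576.66 + 1632.1 + 171.44) T = 576.66*209 + 1632.1*(-15) + 171.44*(-15)
T ≈ 39.27 °C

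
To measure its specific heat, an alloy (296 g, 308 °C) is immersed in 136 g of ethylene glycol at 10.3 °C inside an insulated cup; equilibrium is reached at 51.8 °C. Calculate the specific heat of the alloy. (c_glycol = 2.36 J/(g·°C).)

c ≈ 0.176 J/(g·°C)

Let T be the final temperature. ΣQ_i = 0:
296×c×(51.8 − 308) + 136×2.36×(51.8 − 10.3) = 0
-75835 c = -13320
c = -13320/-75835 ≈ 0.1756 J/(g·°C)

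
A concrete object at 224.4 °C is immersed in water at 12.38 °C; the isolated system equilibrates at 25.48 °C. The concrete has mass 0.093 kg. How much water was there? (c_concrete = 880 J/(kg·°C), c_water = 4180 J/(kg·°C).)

Setting the total heat transfer to zero:
0.093×880×(25.48 − 224.4) + m×4180×(25.48 − 12.38) = 0
54758 m = 16280
m = 16280/54758 ≈ 0.2973 kg

m ≈ 0.297 kg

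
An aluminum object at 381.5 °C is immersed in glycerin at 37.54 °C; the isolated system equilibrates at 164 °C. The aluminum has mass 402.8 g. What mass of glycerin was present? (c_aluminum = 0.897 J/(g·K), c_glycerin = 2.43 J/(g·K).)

m ≈ 256 g

Energy conservation, ΣQ = 0:
402.8×0.897×(164 − 381.5) + m×2.43×(164 − 37.54) = 0
307.3 m = 78585
m = 78585/307.3 ≈ 255.7 g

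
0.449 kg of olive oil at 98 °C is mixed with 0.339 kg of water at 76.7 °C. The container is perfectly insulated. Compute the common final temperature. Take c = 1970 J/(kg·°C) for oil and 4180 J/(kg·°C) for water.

T_f ≈ 84.9 °C

|Q_oil| = |Q_water|:
0.449×1970×(98 − T) = 0.339×4180×(T − 76.7)
884.53(98 − T) = 1417(T − 76.7)
2301.6 T = 195369  ⇒  T ≈ 84.89 °C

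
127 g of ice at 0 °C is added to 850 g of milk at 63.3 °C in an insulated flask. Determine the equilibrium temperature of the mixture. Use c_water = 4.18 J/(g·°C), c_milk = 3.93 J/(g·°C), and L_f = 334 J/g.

Heat gained plus heat lost sum to zero:
melt ice: 127×334 = 42418; meltwater 0→T: 127×4.18×T = 530.86 T; milk cools: 850×3.93×(T − 63.3) = 3340.5(T − 63.3)
3871.4 T = 211454 − 42418 = 169036
T ≈ 43.66 °C (positive, so assuming full melt was valid).

T_f ≈ 43.7 °C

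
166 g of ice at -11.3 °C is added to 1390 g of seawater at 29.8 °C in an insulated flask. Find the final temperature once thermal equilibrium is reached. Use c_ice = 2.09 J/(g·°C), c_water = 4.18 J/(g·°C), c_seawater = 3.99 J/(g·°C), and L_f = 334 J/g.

T_f ≈ 17.0 °C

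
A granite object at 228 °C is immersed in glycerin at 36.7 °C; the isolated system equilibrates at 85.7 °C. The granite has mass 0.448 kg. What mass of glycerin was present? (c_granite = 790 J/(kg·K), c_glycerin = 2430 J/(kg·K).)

m ≈ 0.423 kg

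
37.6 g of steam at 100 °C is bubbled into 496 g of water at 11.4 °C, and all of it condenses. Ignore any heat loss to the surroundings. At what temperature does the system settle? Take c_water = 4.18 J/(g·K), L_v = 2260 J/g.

T_f ≈ 55.7 °C

Sum of m c ΔT and latent-heat terms is zero:
condense steam: −37.6·2260 = −84976; condensed water 100 °C→T: 157.17(T − 100); water warms: 496·4.18·(T − 11.4) = 2073.3(T − 11.4)
2230.4 T = 84976 + 15717 + 23635 = 124328
T ≈ 55.74 °C, under the boiling point, so the assumption holds.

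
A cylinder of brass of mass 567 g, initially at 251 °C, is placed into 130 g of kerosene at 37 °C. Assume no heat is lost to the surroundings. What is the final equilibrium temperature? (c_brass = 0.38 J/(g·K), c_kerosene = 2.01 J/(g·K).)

|Q_brass| = |Q_kerosene|:
567×0.38×(251 − T) = 130×2.01×(T − 37)
215.46(251 − T) = 261.3(T − 37)
476.76 T = 63749  ⇒  T ≈ 133.71 °C

T_f ≈ 133.7 °C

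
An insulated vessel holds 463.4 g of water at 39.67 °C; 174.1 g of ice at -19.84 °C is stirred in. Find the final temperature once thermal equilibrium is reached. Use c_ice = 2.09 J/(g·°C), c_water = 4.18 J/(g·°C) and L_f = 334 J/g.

T_f ≈ 4.3 °C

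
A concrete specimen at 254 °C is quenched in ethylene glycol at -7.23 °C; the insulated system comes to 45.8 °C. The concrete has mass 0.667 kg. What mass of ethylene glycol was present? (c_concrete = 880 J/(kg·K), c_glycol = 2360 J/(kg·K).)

m ≈ 0.976 kg

Setting the total heat transfer to zero:
0.667×880×(45.8 − 254) + m×2360×(45.8 − (-7.23)) = 0
125151 m = 122205
m = 122205/125151 ≈ 0.9765 kg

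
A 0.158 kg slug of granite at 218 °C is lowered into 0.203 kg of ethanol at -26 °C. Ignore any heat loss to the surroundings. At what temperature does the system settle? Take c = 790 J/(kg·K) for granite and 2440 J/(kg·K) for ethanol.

T_f ≈ 23.1 °C

T_f is the heat-capacity-weighted average of the initial temperatures:
T_f = (124.82×218 + 495.32×(-26)) / (124.82 + 495.32)
    = 14332 / 620.14 ≈ 23.11 °C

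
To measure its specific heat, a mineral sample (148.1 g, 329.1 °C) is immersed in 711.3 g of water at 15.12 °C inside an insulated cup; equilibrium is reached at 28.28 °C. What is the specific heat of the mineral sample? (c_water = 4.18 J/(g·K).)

c ≈ 0.878 J/(g·K)

Heat lost by the mineral sample = heat gained by the water:
148.1×c×(329.1 − 28.28) = 711.3×4.18×(28.28 − 15.12)
44551 c = 39128  ⇒  c ≈ 0.8783 J/(g·K)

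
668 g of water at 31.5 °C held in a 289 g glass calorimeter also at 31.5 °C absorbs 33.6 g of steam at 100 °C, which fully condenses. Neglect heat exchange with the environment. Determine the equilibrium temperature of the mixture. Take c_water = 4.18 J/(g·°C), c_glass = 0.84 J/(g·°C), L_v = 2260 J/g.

Energy balance with sensible and latent terms:
steam→water at 100 °C releases m L_v = 33.6·2260 = 75936; condensate cools 100→T: 33.6·4.18·(T − 100) = 140.45(T − 100); original water: 2792.2(T − 31.5); cup: 242.76(T − 31.5)
3175.4 T = 75936 + 14045 + 95602 = 185583
T ≈ 58.44 °C — below 100 °C, confirming all the steam condensed.

T_f ≈ 58.4 °C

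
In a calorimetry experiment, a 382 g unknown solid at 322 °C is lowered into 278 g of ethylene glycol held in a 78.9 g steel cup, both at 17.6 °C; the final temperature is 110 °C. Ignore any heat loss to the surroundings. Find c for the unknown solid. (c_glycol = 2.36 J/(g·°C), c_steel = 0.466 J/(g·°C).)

c ≈ 0.791 J/(g·°C)

Setting the total heat transfer to zero:
382×c×(110 − 322) + 278×2.36×(110 − 17.6) + 78.9×0.466×(110 − 17.6) = 0
-80984 c = -64019
c = -64019/-80984 ≈ 0.7905 J/(g·°C)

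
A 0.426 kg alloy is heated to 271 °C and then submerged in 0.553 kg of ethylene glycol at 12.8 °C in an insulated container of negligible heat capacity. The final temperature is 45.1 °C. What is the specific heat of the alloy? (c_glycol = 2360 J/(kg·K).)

c ≈ 438 J/(kg·K)

m_s c (T_s − T_f) = m_glycol c_glycol (T_f − T_0):
0.426·c·(271 − 45.1) = 0.553·2360·(45.1 − 12.8)
96.23 c = 42154  ⇒  c ≈ 438 J/(kg·K)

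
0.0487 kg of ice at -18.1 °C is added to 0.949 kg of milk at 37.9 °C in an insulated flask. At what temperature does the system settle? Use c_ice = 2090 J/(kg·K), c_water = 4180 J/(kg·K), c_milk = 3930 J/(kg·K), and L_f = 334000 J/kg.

Let T be the final temperature. ΣQ_i = 0:
ice -18.1→0 °C: 0.0487·2090·18.1 = 1842.3
  latent heat to melt: 0.0487·334000 = 16266
  meltwater 0→T: 0.0487·4180·T = 203.57 T
  milk: 3729.6(T − 37.9)
3933.1 T = 141351 − 18108 = 123243
T ≈ 31.33 °C — above 0 °C, consistent with complete melting.

T_f ≈ 31.3 °C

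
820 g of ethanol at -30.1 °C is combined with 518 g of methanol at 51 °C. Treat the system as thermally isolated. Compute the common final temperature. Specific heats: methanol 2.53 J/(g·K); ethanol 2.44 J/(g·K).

Heat gained plus heat lost sum to zero:
518·2.53·(T − 51) + 820·2.44·(T − (-30.1)) = 0
1310.5(T − 51) + 2000.8(T − (-30.1)) = 0
(1310.5 + 2000.8) T = 1310.5·51 + 2000.8·(-30.1)
T = 6613.5 / 3311.3 = 2 °C

T_f ≈ 2.0 °C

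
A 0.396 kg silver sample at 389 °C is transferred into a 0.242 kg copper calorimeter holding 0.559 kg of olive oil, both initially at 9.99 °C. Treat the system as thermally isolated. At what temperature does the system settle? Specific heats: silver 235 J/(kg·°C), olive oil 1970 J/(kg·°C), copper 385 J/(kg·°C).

T_f ≈ 37.4 °C

T_f is the heat-capacity-weighted average of the initial temperatures:
T_f = (93.06*389 + 1101.2*9.99 + 93.17*9.99) / (93.06 + 1101.2 + 93.17)
    = 48132 / 1287.5 ≈ 37.39 °C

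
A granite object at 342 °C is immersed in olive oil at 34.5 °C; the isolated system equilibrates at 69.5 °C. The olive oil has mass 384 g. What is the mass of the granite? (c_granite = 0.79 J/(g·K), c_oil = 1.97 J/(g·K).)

Heat lost by the granite = heat gained by the oil:
m×0.79×(342 − 69.5) = 384×1.97×(69.5 − 34.5)
215.28 m = 26477  ⇒  m ≈ 123 g

m ≈ 123 g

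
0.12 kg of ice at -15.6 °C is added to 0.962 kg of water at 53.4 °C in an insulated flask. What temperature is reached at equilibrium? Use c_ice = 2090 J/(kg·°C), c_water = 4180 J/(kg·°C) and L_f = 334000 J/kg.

Energy conservation, ΣQ = 0:
ice -15.6→0 °C: 0.12×2090×15.6 = 3912.5
  melt ice: 0.12×334000 = 40080
  warm the meltwater: 501.6 T
  water: 4021.2(T − 53.4)
4522.8 T = 214730 − 43992 = 170737
T ≈ 37.75 °C. Since T > 0 °C, the all-ice-melts assumption holds.

T_f ≈ 37.8 °C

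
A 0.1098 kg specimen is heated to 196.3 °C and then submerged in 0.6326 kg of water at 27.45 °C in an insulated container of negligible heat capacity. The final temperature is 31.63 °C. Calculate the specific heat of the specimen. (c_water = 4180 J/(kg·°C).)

Heat gained plus heat lost sum to zero:
0.1098×c×(31.63 − 196.3) + 0.6326×4180×(31.63 − 27.45) = 0
-18.08 c = -11053
c = -11053/-18.08 ≈ 611.3 J/(kg·°C)

c ≈ 611 J/(kg·°C)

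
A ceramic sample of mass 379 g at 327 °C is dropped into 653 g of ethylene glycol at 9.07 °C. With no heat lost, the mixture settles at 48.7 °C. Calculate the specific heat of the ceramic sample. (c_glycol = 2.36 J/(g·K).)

c ≈ 0.579 J/(g·K)

Conservation of energy gives ΣQ = 0:
379·c·(48.7 − 327) + 653·2.36·(48.7 − 9.07) = 0
-105476 c = -61073
c = -61073/-105476 ≈ 0.579 J/(g·K)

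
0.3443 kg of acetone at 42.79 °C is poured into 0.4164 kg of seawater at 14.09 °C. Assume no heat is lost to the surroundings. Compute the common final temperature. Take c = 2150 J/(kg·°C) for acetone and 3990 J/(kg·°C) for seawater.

T_f ≈ 22.9 °C

Conservation of energy gives ΣQ = 0:
0.3443·2150·(T − 42.79) + 0.4164·3990·(T − 14.09) = 0
740.25(T − 42.79) + 1661.4(T − 14.09) = 0
(740.25 + 1661.4) T = 740.25·42.79 + 1661.4·14.09
T ≈ 22.94 °C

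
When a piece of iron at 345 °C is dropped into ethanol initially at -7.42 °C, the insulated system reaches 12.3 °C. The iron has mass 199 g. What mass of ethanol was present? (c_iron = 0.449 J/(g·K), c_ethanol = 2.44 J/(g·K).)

m ≈ 618 g

Net heat exchanged in the isolated system is zero:
199×0.449×(12.3 − 345) + m×2.44×(12.3 − (-7.42)) = 0
48.12 m = 29727
m = 29727/48.12 ≈ 617.8 g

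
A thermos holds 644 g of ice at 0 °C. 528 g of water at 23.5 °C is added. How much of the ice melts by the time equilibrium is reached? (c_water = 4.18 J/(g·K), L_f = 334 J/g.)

m_melted ≈ 155 g

Water can give up m c ΔT = 528×4.18×23.5 = 51865 J before reaching 0 °C.
To melt every bit of ice: 644×334 = 215096 J.
51865 J < 215096 J, so only part of the ice melts and the system sits at 0 °C.
Mass melted = 51865/334 ≈ 155.3 g.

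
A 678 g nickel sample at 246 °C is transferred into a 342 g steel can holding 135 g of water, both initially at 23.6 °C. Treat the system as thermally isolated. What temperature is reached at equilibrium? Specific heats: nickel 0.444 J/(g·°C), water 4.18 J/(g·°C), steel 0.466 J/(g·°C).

Let T be the final temperature. ΣQ_i = 0:
678*0.444*(T − 246) + 135*4.18*(T − 23.6) + 342*0.466*(T − 23.6) = 0
(301.03 + 564.3 + 159.37) T = 301.03*246 + 564.3*23.6 + 159.37*23.6
T ≈ 88.94 °C

T_f ≈ 88.9 °C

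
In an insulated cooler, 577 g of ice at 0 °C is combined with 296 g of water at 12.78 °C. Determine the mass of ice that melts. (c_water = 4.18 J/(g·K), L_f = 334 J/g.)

m_melted ≈ 47.3 g

Water can give up m c ΔT = 296×4.18×12.78 = 15812 J before reaching 0 °C.
Melting all 577 g of ice would need 577×334 = 192718 J.
15812 J < 192718 J, so only part of the ice melts and the system sits at 0 °C.
m_melted×334 = 15812  ⇒  m_melted ≈ 47.34 g.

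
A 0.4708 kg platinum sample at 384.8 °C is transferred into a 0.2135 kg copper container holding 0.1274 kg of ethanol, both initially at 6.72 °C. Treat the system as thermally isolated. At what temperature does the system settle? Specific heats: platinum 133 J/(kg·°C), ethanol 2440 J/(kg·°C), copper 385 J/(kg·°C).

T_f ≈ 58.7 °C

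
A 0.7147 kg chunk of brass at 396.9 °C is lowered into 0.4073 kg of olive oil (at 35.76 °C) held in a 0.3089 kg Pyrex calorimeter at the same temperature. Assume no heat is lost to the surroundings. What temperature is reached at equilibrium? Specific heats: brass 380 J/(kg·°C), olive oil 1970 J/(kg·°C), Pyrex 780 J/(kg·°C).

T_f ≈ 110.4 °C

T_f is the heat-capacity-weighted average of the initial temperatures:
T_f = (271.59*396.9 + 802.38*35.76 + 240.94*35.76) / (271.59 + 802.38 + 240.94)
    = 145102 / 1314.9 ≈ 110.35 °C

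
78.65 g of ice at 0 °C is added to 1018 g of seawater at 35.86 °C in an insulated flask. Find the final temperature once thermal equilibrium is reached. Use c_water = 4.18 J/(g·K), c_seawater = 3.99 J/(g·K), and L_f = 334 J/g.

Net heat exchanged in the isolated system is zero:
fusion: m_ice L_f = 78.65·334 = 26269; warm the meltwater: 328.76 T; seawater: 4061.8(T − 35.86)
4390.6 T = 145657 − 26269 = 119388
T ≈ 27.19 °C — above 0 °C, consistent with complete melting.

T_f ≈ 27.2 °C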